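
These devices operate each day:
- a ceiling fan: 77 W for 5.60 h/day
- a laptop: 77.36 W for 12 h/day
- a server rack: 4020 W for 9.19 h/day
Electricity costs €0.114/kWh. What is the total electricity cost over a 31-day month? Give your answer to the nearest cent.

ceiling fan: 77 W × 5.60 h × 31 d = 13,367 Wh = 13.37 kWh
laptop: 77.36 W × 12 h × 31 d = 28,778 Wh = 28.78 kWh
server rack: 4020 W × 9.19 h × 31 d = 1,145,258 Wh = 1,145 kWh
Total energy = 13.37 + 28.78 + 1,145 = 1,187 kWh
Cost = 1,187 kWh × €0.114 = €135.36

€135.36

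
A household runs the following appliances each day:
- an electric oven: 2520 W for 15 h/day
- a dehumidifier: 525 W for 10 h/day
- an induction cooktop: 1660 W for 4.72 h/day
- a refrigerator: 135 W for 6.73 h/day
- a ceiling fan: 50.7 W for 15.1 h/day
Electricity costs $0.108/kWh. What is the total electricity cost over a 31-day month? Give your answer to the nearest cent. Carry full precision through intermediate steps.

$175.97

electric oven: 2520 W × 15 h × 31 d = 1,171,800 Wh = 1,172 kWh
dehumidifier: 525 W × 10 h × 31 d = 162,750 Wh = 162.8 kWh
induction cooktop: 1660 W × 4.72 h × 31 d = 242,891 Wh = 242.9 kWh
refrigerator: 135 W × 6.73 h × 31 d = 28,165 Wh = 28.17 kWh
ceiling fan: 50.7 W × 15.1 h × 31 d = 23,733 Wh = 23.73 kWh
Total energy = 1,172 + 162.8 + 242.9 + 28.17 + 23.73 = 1,629 kWh
Cost = 1,629 kWh × $0.108 = $175.97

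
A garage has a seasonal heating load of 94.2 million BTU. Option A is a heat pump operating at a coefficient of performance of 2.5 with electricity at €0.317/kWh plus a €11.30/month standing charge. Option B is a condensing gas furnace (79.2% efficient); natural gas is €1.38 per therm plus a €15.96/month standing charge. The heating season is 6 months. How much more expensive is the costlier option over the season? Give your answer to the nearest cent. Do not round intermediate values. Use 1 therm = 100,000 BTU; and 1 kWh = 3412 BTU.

€1831.43

Heat load = 94.2 × 10⁶ BTU = 94,200,000 BTU
Gas: input = 94,200,000 / 0.792 = 118,939,394 BTU = 1,189 therm → 1,189 × €1.38 = €1,641.36; + 6 × €15.96 standing = €1,737.12
Heat pump: 94,200,000 BTU / 3412 = 27,610 kWh heat; / 2.5 = 11,040 kWh in → × €0.317 = €3,500.75; + 6 × €11.30 standing = €3,568.55
Difference = |€1,737.12 − €3,568.55| = €1,831.43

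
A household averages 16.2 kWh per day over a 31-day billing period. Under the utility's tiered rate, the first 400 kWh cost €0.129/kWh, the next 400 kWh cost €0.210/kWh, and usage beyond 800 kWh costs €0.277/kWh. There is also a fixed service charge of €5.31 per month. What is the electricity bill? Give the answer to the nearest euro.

Usage = 16.2 kWh/day × 31 days = 502.2 kWh
First 400 kWh × €0.129 = €51.60
Next 102.2 kWh × €0.210 = €21.46
Remaining tier: 0 kWh (not reached)
Energy charge = €73.06; + service €5.31 = €78.37 ≈ €78

€78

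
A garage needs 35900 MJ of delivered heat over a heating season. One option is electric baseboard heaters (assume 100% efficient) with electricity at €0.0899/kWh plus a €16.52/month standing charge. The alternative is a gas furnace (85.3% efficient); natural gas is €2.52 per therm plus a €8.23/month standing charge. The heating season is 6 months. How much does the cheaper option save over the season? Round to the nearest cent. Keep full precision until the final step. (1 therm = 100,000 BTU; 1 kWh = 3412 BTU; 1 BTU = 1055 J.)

Heat load = 35900 MJ = 35,900,000,000 J / 1055 = 34,028,436 BTU
Gas: input = 34,028,436 / 0.853 = 39,892,657 BTU = 398.9 therm → 398.9 × €2.52 = €1,005.29; + 6 × €8.23 standing = €1,054.67
Electric: 34,028,436 BTU / 3412 = 9,973 kWh → × €0.0899 = €896.59; + 6 × €16.52 standing = €995.71
Difference = |€1,054.67 − €995.71| = €58.97

€58.97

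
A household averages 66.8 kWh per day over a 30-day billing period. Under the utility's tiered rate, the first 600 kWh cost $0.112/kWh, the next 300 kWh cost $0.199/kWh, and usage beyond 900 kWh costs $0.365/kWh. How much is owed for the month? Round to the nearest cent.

Usage = 66.8 kWh/day × 30 days = 2004 kWh
First 600 kWh × $0.112 = $67.20
Next 300 kWh × $0.199 = $59.70
Remaining 1104 kWh × $0.365 = $402.96
Total = $529.86

$529.86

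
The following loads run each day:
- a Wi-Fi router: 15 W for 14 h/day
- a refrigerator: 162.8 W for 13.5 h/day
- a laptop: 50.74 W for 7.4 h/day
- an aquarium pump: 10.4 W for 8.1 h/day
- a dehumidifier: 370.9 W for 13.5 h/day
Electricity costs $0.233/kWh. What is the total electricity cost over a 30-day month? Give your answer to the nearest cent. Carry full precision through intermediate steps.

$55.04

Wi-Fi router: 15 W × 14 h × 30 d = 6,300 Wh = 6.3 kWh
refrigerator: 162.8 W × 13.5 h × 30 d = 65,934 Wh = 65.93 kWh
laptop: 50.74 W × 7.4 h × 30 d = 11,264 Wh = 11.26 kWh
aquarium pump: 10.4 W × 8.1 h × 30 d = 2,527 Wh = 2.527 kWh
dehumidifier: 370.9 W × 13.5 h × 30 d = 150,214 Wh = 150.2 kWh
Total energy = 6.3 + 65.93 + 11.26 + 2.527 + 150.2 = 236.2 kWh
Cost = 236.2 kWh × $0.233 = $55.04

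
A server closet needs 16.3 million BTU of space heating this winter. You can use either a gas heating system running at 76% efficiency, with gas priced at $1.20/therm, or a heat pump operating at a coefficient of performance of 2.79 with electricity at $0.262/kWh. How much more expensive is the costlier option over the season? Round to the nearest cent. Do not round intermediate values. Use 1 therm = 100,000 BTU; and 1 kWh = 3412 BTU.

Heat load = 16.3 × 10⁶ BTU = 16,300,000 BTU
Gas: input = 16,300,000 / 0.76 = 21,447,368 BTU = 214.5 therm → 214.5 × $1.20 = $257.37
Heat pump: 16,300,000 BTU / 3412 = 4,777 kWh heat; / 2.79 = 1,712 kWh in → × $0.262 = $448.62
Difference = |$257.37 − $448.62| = $191.25

$191.25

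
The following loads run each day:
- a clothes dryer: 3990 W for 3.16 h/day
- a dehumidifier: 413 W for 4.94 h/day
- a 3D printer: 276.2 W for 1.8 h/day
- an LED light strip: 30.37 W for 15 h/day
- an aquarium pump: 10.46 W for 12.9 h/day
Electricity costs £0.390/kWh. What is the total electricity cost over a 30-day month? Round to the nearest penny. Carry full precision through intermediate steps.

£184.11

clothes dryer: 3990 W × 3.16 h × 30 d = 378,252 Wh = 378.3 kWh
dehumidifier: 413 W × 4.94 h × 30 d = 61,207 Wh = 61.21 kWh
3D printer: 276.2 W × 1.8 h × 30 d = 14,915 Wh = 14.91 kWh
LED light strip: 30.37 W × 15 h × 30 d = 13,666 Wh = 13.67 kWh
aquarium pump: 10.46 W × 12.9 h × 30 d = 4,048 Wh = 4.048 kWh
Total energy = 378.3 + 61.21 + 14.91 + 13.67 + 4.048 = 472.1 kWh
Cost = 472.1 kWh × £0.390 = £184.11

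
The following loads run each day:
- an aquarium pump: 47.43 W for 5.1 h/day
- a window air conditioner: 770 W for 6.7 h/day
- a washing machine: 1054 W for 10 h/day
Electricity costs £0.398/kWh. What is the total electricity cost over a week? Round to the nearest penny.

£44.41

aquarium pump: 47.43 W × 5.1 h × 7 d = 1,693 Wh = 1.693 kWh
window air conditioner: 770 W × 6.7 h × 7 d = 36,113 Wh = 36.11 kWh
washing machine: 1054 W × 10 h × 7 d = 73,780 Wh = 73.78 kWh
Total energy = 1.693 + 36.11 + 73.78 = 111.6 kWh
Cost = 111.6 kWh × £0.398 = £44.41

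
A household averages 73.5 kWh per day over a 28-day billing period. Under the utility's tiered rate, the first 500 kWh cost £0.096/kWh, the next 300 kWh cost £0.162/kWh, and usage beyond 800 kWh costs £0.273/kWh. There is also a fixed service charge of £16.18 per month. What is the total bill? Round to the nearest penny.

£456.21

Usage = 73.5 kWh/day × 28 days = 2058 kWh
First 500 kWh × £0.096 = £48.00
Next 300 kWh × £0.162 = £48.60
Remaining 1258 kWh × £0.273 = £343.43
Energy charge = £440.03; + service £16.18 = £456.21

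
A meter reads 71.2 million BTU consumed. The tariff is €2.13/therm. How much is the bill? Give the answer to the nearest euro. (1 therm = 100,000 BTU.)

71.2 million BTU × (10 therm/million BTU) = 712 therm
Cost = 712 therm × €2.13/therm = €1,516.56 ≈ €1517

€1517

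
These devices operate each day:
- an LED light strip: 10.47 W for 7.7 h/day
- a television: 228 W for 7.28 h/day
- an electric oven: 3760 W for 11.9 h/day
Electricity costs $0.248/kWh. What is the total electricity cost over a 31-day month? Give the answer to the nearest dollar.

$357

LED light strip: 10.47 W × 7.7 h × 31 d = 2,499 Wh = 2.499 kWh
television: 228 W × 7.28 h × 31 d = 51,455 Wh = 51.46 kWh
electric oven: 3760 W × 11.9 h × 31 d = 1,387,064 Wh = 1,387 kWh
Total energy = 2.499 + 51.46 + 1,387 = 1,441 kWh
Cost = 1,441 kWh × $0.248 = $357.37 ≈ $357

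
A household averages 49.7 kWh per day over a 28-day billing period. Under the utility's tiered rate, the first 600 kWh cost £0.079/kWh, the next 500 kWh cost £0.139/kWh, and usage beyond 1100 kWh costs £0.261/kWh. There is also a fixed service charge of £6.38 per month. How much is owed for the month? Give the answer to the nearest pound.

£199

Usage = 49.7 kWh/day × 28 days = 1391.6 kWh
First 600 kWh × £0.079 = £47.40
Next 500 kWh × £0.139 = £69.50
Remaining 291.6 kWh × £0.261 = £76.11
Energy charge = £193.01; + service £6.38 = £199.39 ≈ £199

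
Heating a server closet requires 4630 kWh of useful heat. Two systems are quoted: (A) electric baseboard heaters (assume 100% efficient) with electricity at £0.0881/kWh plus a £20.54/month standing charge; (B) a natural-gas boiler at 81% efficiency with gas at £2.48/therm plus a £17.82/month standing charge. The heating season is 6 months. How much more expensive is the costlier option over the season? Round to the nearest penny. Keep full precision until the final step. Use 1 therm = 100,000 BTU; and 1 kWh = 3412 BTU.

Heat load = 4630 kWh × 3412 = 15,797,560 BTU
Gas: input = 15,797,560 / 0.81 = 19,503,160 BTU = 195 therm → 195 × £2.48 = £483.68; + 6 × £17.82 standing = £590.60
Electric: 15,797,560 BTU / 3412 = 4,630 kWh → × £0.0881 = £407.90; + 6 × £20.54 standing = £531.14
Difference = |£590.60 − £531.14| = £59.46

£59.46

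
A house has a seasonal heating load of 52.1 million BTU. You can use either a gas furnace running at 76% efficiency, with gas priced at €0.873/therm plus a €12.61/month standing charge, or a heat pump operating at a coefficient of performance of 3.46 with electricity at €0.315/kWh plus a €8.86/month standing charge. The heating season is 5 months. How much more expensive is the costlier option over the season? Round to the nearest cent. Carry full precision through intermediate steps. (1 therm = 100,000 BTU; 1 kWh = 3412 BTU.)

Heat load = 52.1 × 10⁶ BTU = 52,100,000 BTU
Gas: input = 52,100,000 / 0.76 = 68,552,632 BTU = 685.5 therm → 685.5 × €0.873 = €598.46; + 5 × €12.61 standing = €661.51
Heat pump: 52,100,000 BTU / 3412 = 15,270 kWh heat; / 3.46 = 4,413 kWh in → × €0.315 = €1,390.15; + 5 × €8.86 standing = €1,434.45
Difference = |€661.51 − €1,434.45| = €772.94

€772.94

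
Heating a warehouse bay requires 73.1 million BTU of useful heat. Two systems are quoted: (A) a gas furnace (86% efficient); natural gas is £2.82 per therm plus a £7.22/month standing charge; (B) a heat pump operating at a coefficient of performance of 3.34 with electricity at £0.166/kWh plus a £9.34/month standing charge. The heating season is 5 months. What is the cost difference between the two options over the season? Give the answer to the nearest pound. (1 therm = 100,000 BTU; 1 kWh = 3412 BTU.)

Heat load = 73.1 × 10⁶ BTU = 73,100,000 BTU
Gas: input = 73,100,000 / 0.86 = 85,000,000 BTU = 850 therm → 850 × £2.82 = £2,397.00; + 5 × £7.22 standing = £2,433.10
Heat pump: 73,100,000 BTU / 3412 = 21,420 kWh heat; / 3.34 = 6,414 kWh in → × £0.166 = £1,064.80; + 5 × £9.34 standing = £1,111.50
Difference = |£2,433.10 − £1,111.50| = £1,321.60 ≈ £1322

£1322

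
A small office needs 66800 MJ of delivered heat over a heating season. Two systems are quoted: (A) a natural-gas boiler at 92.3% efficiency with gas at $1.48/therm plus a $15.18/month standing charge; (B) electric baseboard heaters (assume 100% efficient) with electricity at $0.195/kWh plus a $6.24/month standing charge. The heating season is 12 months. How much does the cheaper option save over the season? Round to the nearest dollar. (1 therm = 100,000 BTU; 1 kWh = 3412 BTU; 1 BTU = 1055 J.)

$2496

Heat load = 66800 MJ = 66,800,000,000 J / 1055 = 63,317,536 BTU
Gas: input = 63,317,536 / 0.923 = 68,599,713 BTU = 686 therm → 686 × $1.48 = $1,015.28; + 12 × $15.18 standing = $1,197.44
Electric: 63,317,536 BTU / 3412 = 18,560 kWh → × $0.195 = $3,618.68; + 12 × $6.24 standing = $3,693.56
Difference = |$1,197.44 − $3,693.56| = $2,496.12 ≈ $2496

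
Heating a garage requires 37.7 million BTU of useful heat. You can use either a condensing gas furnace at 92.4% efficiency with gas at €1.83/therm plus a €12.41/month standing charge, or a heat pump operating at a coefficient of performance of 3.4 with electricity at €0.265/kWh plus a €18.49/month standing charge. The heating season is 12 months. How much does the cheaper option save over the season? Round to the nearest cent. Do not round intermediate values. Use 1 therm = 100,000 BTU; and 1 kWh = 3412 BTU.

€187.49

Heat load = 37.7 × 10⁶ BTU = 37,700,000 BTU
Gas: input = 37,700,000 / 0.924 = 40,800,866 BTU = 408 therm → 408 × €1.83 = €746.66; + 12 × €12.41 standing = €895.58
Heat pump: 37,700,000 BTU / 3412 = 11,050 kWh heat; / 3.4 = 3,250 kWh in → × €0.265 = €861.19; + 12 × €18.49 standing = €1,083.07
Difference = |€895.58 − €1,083.07| = €187.49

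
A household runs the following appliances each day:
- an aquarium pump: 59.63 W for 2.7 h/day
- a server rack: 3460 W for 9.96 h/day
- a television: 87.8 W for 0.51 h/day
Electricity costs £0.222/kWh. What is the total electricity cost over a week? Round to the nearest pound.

aquarium pump: 59.63 W × 2.7 h × 7 d = 1,127 Wh = 1.127 kWh
server rack: 3460 W × 9.96 h × 7 d = 241,231 Wh = 241.2 kWh
television: 87.8 W × 0.51 h × 7 d = 313 Wh = 0.3134 kWh
Total energy = 1.127 + 241.2 + 0.3134 = 242.7 kWh
Cost = 242.7 kWh × £0.222 = £53.87 ≈ £54

£54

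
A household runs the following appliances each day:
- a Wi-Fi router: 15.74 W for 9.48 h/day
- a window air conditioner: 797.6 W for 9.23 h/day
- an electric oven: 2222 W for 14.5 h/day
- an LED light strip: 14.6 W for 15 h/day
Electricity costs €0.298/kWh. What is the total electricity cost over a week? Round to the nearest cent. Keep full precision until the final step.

€83.33

Wi-Fi router: 15.74 W × 9.48 h × 7 d = 1,045 Wh = 1.045 kWh
window air conditioner: 797.6 W × 9.23 h × 7 d = 51,533 Wh = 51.53 kWh
electric oven: 2222 W × 14.5 h × 7 d = 225,533 Wh = 225.5 kWh
LED light strip: 14.6 W × 15 h × 7 d = 1,533 Wh = 1.533 kWh
Total energy = 1.045 + 51.53 + 225.5 + 1.533 = 279.6 kWh
Cost = 279.6 kWh × €0.298 = €83.33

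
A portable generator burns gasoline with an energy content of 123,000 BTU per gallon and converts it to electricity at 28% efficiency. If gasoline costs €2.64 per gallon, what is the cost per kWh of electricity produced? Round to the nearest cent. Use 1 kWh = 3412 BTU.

€0.26

Electrical output per gallon = 123,000 BTU × 0.28 / 3412 BTU/kWh = 10.09 kWh
Cost per kWh = €2.64 / 10.09 kWh = €0.262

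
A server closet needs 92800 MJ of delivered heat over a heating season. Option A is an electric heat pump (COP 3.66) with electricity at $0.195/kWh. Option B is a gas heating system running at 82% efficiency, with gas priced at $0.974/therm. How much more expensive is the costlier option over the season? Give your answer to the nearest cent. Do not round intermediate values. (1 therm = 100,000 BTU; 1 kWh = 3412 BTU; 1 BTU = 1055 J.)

$328.72

Heat load = 92800 MJ = 92,800,000,000 J / 1055 = 87,962,085 BTU
Gas: input = 87,962,085 / 0.82 = 107,270,836 BTU = 1,073 therm → 1,073 × $0.974 = $1,044.82
Heat pump: 87,962,085 BTU / 3412 = 25,780 kWh heat; / 3.66 = 7,044 kWh in → × $0.195 = $1,373.54
Difference = |$1,044.82 − $1,373.54| = $328.72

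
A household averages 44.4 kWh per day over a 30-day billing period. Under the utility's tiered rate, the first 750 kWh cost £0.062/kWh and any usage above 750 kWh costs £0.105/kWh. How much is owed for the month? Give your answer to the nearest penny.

£107.61

Usage = 44.4 kWh/day × 30 days = 1332 kWh
First 750 kWh × £0.062 = £46.50
Remaining 582 kWh × £0.105 = £61.11
Total = £107.61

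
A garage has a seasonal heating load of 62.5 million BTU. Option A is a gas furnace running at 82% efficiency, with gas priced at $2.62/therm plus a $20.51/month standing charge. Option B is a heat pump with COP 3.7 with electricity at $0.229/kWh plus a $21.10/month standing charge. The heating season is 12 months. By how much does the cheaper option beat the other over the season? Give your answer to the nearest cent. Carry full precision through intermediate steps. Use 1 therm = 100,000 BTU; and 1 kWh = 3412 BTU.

Heat load = 62.5 × 10⁶ BTU = 62,500,000 BTU
Gas: input = 62,500,000 / 0.82 = 76,219,512 BTU = 762.2 therm → 762.2 × $2.62 = $1,996.95; + 12 × $20.51 standing = $2,243.07
Heat pump: 62,500,000 BTU / 3412 = 18,320 kWh heat; / 3.7 = 4,951 kWh in → × $0.229 = $1,133.72; + 12 × $21.10 standing = $1,386.92
Difference = |$2,243.07 − $1,386.92| = $856.15

$856.15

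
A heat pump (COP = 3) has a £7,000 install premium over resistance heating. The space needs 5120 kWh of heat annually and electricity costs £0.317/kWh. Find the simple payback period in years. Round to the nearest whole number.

6 years

Resistance: 5120 kWh × £0.317 = £1,623.04/yr
Heat pump: 5120 / 3 = 1707 kWh in → × £0.317 = £541.01/yr
Annual savings = £1,082.03
Payback = £7,000 / £1,082.03 = 6.47 years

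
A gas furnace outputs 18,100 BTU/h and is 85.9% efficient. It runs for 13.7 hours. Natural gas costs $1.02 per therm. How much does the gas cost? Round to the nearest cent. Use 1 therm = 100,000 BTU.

Heat delivered = 18,100 BTU/h × 13.7 h = 247,970 BTU
Gas input = 247,970 / 0.859 = 288,673 BTU
= 288,673 / 100,000 = 2.887 therm
Cost = 2.887 × $1.02/therm = $2.94

$2.94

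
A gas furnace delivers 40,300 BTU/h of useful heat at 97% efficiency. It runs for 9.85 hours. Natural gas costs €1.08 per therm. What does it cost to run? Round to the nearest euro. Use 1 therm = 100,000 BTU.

€4

Heat delivered = 40,300 BTU/h × 9.85 h = 396,955 BTU
Gas input = 396,955 / 0.97 = 409,232 BTU
= 409,232 / 100,000 = 4.092 therm
Cost = 4.092 × €1.08/therm = €4.42 ≈ €4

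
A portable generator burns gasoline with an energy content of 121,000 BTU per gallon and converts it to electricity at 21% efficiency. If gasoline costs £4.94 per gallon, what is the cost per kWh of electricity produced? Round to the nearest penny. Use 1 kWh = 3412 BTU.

Electrical output per gallon = 121,000 BTU × 0.21 / 3412 BTU/kWh = 7.447 kWh
Cost per kWh = £4.94 / 7.447 kWh = £0.663

£0.66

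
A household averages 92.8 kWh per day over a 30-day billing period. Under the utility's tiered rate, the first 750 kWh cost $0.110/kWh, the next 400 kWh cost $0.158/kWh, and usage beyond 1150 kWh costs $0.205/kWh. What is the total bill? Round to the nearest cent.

Usage = 92.8 kWh/day × 30 days = 2784 kWh
First 750 kWh × $0.110 = $82.50
Next 400 kWh × $0.158 = $63.20
Remaining 1634 kWh × $0.205 = $334.97
Total = $480.67

$480.67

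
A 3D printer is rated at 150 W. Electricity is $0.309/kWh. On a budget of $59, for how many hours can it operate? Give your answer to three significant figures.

1270 h

Energy budget = $59 / $0.309 per kWh = 190.9 kWh = 190,939 Wh
Runtime = 190,939 Wh / 150 W = 1,273 h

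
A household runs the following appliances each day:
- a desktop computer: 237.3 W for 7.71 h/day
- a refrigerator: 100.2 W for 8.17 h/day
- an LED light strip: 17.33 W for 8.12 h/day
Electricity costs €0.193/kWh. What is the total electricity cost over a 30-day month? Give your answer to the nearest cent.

€16.15

desktop computer: 237.3 W × 7.71 h × 30 d = 54,887 Wh = 54.89 kWh
refrigerator: 100.2 W × 8.17 h × 30 d = 24,559 Wh = 24.56 kWh
LED light strip: 17.33 W × 8.12 h × 30 d = 4,222 Wh = 4.222 kWh
Total energy = 54.89 + 24.56 + 4.222 = 83.67 kWh
Cost = 83.67 kWh × €0.193 = €16.15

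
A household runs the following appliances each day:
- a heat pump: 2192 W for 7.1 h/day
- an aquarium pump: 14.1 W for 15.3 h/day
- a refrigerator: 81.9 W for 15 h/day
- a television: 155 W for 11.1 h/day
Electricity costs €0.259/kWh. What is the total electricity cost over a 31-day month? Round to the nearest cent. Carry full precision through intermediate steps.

heat pump: 2192 W × 7.1 h × 31 d = 482,459 Wh = 482.5 kWh
aquarium pump: 14.1 W × 15.3 h × 31 d = 6,688 Wh = 6.688 kWh
refrigerator: 81.9 W × 15 h × 31 d = 38,084 Wh = 38.08 kWh
television: 155 W × 11.1 h × 31 d = 53,336 Wh = 53.34 kWh
Total energy = 482.5 + 6.688 + 38.08 + 53.34 = 580.6 kWh
Cost = 580.6 kWh × €0.259 = €150.37

€150.37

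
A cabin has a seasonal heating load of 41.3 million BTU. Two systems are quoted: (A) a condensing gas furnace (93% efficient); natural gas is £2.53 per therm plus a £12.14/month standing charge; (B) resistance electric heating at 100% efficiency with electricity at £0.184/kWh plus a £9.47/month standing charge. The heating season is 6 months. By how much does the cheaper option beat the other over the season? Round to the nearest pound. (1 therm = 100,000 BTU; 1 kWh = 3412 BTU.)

Heat load = 41.3 × 10⁶ BTU = 41,300,000 BTU
Gas: input = 41,300,000 / 0.93 = 44,408,602 BTU = 444.1 therm → 444.1 × £2.53 = £1,123.54; + 6 × £12.14 standing = £1,196.38
Electric: 41,300,000 BTU / 3412 = 12,100 kWh → × £0.184 = £2,227.20; + 6 × £9.47 standing = £2,284.02
Difference = |£1,196.38 − £2,284.02| = £1,087.64 ≈ £1088

£1088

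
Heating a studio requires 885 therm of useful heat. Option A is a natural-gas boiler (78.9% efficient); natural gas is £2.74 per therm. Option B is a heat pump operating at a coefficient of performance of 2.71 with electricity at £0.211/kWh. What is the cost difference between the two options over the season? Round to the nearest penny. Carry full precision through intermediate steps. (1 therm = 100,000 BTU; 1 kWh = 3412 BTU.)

£1053.87

Heat load = 885 therm × 100,000 = 88,500,000 BTU
Gas: input = 88,500,000 / 0.789 = 112,167,300 BTU = 1,122 therm → 1,122 × £2.74 = £3,073.38
Heat pump: 88,500,000 BTU / 3412 = 25,940 kWh heat; / 2.71 = 9,571 kWh in → × £0.211 = £2,019.52
Difference = |£3,073.38 − £2,019.52| = £1,053.87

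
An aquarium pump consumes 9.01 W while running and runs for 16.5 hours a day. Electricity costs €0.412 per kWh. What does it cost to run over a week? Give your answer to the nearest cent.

€0.43

Energy = 9.01 W × 16.5 h/day × 7 days = 1,041 Wh = 1.041 kWh
Cost = 1.041 kWh × €0.412/kWh = €0.43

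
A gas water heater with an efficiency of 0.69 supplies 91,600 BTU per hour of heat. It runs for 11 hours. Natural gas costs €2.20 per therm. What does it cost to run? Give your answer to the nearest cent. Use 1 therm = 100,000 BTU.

Heat delivered = 91,600 BTU/h × 11 h = 1,007,600 BTU
Gas input = 1,007,600 / 0.69 = 1,460,290 BTU
= 1,460,290 / 100,000 = 14.6 therm
Cost = 14.6 × €2.20/therm = €32.13

€32.13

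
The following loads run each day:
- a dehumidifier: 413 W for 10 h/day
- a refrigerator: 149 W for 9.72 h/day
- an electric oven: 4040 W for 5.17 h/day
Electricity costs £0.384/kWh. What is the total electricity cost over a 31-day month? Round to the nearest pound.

£315

dehumidifier: 413 W × 10 h × 31 d = 128,030 Wh = 128 kWh
refrigerator: 149 W × 9.72 h × 31 d = 44,897 Wh = 44.9 kWh
electric oven: 4040 W × 5.17 h × 31 d = 647,491 Wh = 647.5 kWh
Total energy = 128 + 44.9 + 647.5 = 820.4 kWh
Cost = 820.4 kWh × £0.384 = £315.04 ≈ £315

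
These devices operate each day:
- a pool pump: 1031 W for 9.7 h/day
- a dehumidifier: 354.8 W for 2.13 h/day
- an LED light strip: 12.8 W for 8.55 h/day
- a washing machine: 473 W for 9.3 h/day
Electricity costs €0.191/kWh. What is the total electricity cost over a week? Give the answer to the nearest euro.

pool pump: 1031 W × 9.7 h × 7 d = 70,005 Wh = 70 kWh
dehumidifier: 354.8 W × 2.13 h × 7 d = 5,290 Wh = 5.29 kWh
LED light strip: 12.8 W × 8.55 h × 7 d = 766 Wh = 0.7661 kWh
washing machine: 473 W × 9.3 h × 7 d = 30,792 Wh = 30.79 kWh
Total energy = 70 + 5.29 + 0.7661 + 30.79 = 106.9 kWh
Cost = 106.9 kWh × €0.191 = €20.41 ≈ €20

€20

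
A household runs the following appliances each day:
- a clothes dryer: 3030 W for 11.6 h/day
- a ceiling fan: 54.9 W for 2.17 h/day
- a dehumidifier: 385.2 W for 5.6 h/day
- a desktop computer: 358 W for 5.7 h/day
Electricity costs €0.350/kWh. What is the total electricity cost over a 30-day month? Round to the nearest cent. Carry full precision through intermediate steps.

€414.38

clothes dryer: 3030 W × 11.6 h × 30 d = 1,054,440 Wh = 1,054 kWh
ceiling fan: 54.9 W × 2.17 h × 30 d = 3,574 Wh = 3.574 kWh
dehumidifier: 385.2 W × 5.6 h × 30 d = 64,714 Wh = 64.71 kWh
desktop computer: 358 W × 5.7 h × 30 d = 61,218 Wh = 61.22 kWh
Total energy = 1,054 + 3.574 + 64.71 + 61.22 = 1,184 kWh
Cost = 1,184 kWh × €0.350 = €414.38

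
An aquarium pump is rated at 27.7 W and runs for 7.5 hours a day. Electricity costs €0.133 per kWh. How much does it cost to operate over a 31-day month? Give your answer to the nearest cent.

€0.86

Energy = 27.7 W × 7.5 h/day × 31 days = 6,440 Wh = 6.44 kWh
Cost = 6.44 kWh × €0.133/kWh = €0.86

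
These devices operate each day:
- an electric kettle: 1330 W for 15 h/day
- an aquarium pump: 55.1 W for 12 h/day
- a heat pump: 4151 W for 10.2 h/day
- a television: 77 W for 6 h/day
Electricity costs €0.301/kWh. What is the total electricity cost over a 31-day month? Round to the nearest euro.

electric kettle: 1330 W × 15 h × 31 d = 618,450 Wh = 618.5 kWh
aquarium pump: 55.1 W × 12 h × 31 d = 20,497 Wh = 20.5 kWh
heat pump: 4151 W × 10.2 h × 31 d = 1,312,546 Wh = 1,313 kWh
television: 77 W × 6 h × 31 d = 14,322 Wh = 14.32 kWh
Total energy = 618.5 + 20.5 + 1,313 + 14.32 = 1,966 kWh
Cost = 1,966 kWh × €0.301 = €591.71 ≈ €592

€592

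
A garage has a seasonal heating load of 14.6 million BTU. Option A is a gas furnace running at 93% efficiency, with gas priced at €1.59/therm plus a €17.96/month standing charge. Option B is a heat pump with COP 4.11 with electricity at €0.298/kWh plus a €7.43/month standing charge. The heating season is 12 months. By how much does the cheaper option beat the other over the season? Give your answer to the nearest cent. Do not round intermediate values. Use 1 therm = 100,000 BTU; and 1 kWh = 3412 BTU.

€65.72

Heat load = 14.6 × 10⁶ BTU = 14,600,000 BTU
Gas: input = 14,600,000 / 0.930 = 15,698,925 BTU = 157 therm → 157 × €1.59 = €249.61; + 12 × €17.96 standing = €465.13
Heat pump: 14,600,000 BTU / 3412 = 4,279 kWh heat; / 4.11 = 1,041 kWh in → × €0.298 = €310.25; + 12 × €7.43 standing = €399.41
Difference = |€465.13 − €399.41| = €65.72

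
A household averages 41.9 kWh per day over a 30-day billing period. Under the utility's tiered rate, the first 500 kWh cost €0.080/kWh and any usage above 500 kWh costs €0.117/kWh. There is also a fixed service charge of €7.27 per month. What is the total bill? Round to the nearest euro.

€136

Usage = 41.9 kWh/day × 30 days = 1257 kWh
First 500 kWh × €0.080 = €40.00
Remaining 757 kWh × €0.117 = €88.57
Energy charge = €128.57; + service €7.27 = €135.84 ≈ €136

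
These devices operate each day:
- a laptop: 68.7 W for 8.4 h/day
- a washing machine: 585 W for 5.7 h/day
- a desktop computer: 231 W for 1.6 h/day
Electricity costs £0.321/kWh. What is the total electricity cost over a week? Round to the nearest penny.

laptop: 68.7 W × 8.4 h × 7 d = 4,040 Wh = 4.04 kWh
washing machine: 585 W × 5.7 h × 7 d = 23,342 Wh = 23.34 kWh
desktop computer: 231 W × 1.6 h × 7 d = 2,587 Wh = 2.587 kWh
Total energy = 4.04 + 23.34 + 2.587 = 29.97 kWh
Cost = 29.97 kWh × £0.321 = £9.62

£9.62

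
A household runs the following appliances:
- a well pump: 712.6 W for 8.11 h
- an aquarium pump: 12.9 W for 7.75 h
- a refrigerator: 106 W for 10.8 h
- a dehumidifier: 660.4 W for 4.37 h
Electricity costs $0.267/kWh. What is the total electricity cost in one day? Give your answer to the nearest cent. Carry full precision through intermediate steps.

$2.65

well pump: 712.6 W × 8.11 h = 5,779 Wh = 5.779 kWh
aquarium pump: 12.9 W × 7.75 h = 100 Wh = 0.09998 kWh
refrigerator: 106 W × 10.8 h = 1,145 Wh = 1.145 kWh
dehumidifier: 660.4 W × 4.37 h = 2,886 Wh = 2.886 kWh
Total energy = 5.779 + 0.09998 + 1.145 + 2.886 = 9.91 kWh
Cost = 9.91 kWh × $0.267 = $2.65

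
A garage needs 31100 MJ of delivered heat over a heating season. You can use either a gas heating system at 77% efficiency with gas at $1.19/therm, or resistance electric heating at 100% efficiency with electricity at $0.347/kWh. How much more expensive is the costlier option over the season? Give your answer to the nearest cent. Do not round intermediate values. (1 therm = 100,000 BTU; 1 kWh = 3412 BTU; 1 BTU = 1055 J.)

Heat load = 31100 MJ = 31,100,000,000 J / 1055 = 29,478,673 BTU
Gas: input = 29,478,673 / 0.77 = 38,283,991 BTU = 382.8 therm → 382.8 × $1.19 = $455.58
Electric: 29,478,673 BTU / 3412 = 8,640 kWh → × $0.347 = $2,997.98
Difference = |$455.58 − $2,997.98| = $2,542.40

$2542.40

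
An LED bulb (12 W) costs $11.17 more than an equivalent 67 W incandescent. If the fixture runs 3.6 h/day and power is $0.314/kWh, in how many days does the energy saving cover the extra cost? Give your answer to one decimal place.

Power saved = 67 − 12 = 55 W
Daily energy saved = 55 W × 3.6 h = 198 Wh = 0.198 kWh
Daily savings = 0.198 × $0.314 = $0.0622
Payback = $11.17 / $0.0622 per day = 179.7 days

179.7 days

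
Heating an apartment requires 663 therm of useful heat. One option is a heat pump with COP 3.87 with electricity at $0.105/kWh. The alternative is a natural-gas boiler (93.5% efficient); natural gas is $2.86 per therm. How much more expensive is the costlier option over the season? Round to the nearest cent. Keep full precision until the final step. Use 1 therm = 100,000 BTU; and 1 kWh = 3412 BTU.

Heat load = 663 therm × 100,000 = 66,300,000 BTU
Gas: input = 66,300,000 / 0.935 = 70,909,091 BTU = 709.1 therm → 709.1 × $2.86 = $2,028.00
Heat pump: 66,300,000 BTU / 3412 = 19,430 kWh heat; / 3.87 = 5,021 kWh in → × $0.105 = $527.21
Difference = |$2,028.00 − $527.21| = $1,500.79

$1500.79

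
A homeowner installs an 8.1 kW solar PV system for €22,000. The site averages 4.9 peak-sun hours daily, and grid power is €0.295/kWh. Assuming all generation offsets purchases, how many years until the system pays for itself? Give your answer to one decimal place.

5.1 years

Daily generation = 8.1 kW × 4.9 h = 39.69 kWh
Annual generation = 39.69 × 365 = 14487 kWh
Annual savings = 14487 × €0.295 = €4,273.62
Payback = €22,000 / €4,273.62 = 5.15 years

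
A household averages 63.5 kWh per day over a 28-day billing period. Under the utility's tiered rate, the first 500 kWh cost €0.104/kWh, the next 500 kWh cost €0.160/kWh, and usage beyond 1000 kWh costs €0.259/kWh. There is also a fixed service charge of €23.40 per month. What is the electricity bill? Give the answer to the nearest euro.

Usage = 63.5 kWh/day × 28 days = 1778 kWh
First 500 kWh × €0.104 = €52.00
Next 500 kWh × €0.160 = €80.00
Remaining 778 kWh × €0.259 = €201.50
Energy charge = €333.50; + service €23.40 = €356.90 ≈ €357

€357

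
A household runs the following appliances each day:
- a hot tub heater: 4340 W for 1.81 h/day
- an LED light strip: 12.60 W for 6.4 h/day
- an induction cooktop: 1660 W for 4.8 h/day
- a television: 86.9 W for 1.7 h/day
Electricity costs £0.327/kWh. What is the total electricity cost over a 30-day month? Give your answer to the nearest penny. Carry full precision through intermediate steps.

£157.47

hot tub heater: 4340 W × 1.81 h × 30 d = 235,662 Wh = 235.7 kWh
LED light strip: 12.60 W × 6.4 h × 30 d = 2,419 Wh = 2.419 kWh
induction cooktop: 1660 W × 4.8 h × 30 d = 239,040 Wh = 239 kWh
television: 86.9 W × 1.7 h × 30 d = 4,432 Wh = 4.432 kWh
Total energy = 235.7 + 2.419 + 239 + 4.432 = 481.6 kWh
Cost = 481.6 kWh × £0.327 = £157.47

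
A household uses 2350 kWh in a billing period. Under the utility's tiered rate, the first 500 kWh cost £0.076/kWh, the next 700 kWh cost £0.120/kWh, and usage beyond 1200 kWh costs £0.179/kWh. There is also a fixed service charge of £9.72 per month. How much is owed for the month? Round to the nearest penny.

£337.57

First 500 kWh × £0.076 = £38.00
Next 700 kWh × £0.120 = £84.00
Remaining 1150 kWh × £0.179 = £205.85
Energy charge = £327.85; + service £9.72 = £337.57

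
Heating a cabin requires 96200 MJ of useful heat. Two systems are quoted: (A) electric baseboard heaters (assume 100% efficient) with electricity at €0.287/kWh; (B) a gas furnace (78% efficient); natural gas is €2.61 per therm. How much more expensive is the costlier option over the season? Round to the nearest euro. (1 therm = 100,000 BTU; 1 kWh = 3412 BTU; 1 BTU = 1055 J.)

€4619

Heat load = 96200 MJ = 96,200,000,000 J / 1055 = 91,184,834 BTU
Gas: input = 91,184,834 / 0.78 = 116,903,633 BTU = 1,169 therm → 1,169 × €2.61 = €3,051.18
Electric: 91,184,834 BTU / 3412 = 26,720 kWh → × €0.287 = €7,670.00
Difference = |€3,051.18 − €7,670.00| = €4,618.82 ≈ €4619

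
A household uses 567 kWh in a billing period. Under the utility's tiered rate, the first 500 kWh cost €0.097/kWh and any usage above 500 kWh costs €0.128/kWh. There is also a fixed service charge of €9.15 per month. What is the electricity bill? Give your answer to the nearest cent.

€66.23

First 500 kWh × €0.097 = €48.50
Remaining 67 kWh × €0.128 = €8.58
Energy charge = €57.08; + service €9.15 = €66.23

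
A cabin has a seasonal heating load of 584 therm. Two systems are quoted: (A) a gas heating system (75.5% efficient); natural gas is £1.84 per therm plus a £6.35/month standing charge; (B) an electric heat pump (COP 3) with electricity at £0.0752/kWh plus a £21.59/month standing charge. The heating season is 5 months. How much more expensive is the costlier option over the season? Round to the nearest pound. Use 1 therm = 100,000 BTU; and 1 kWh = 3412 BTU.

Heat load = 584 therm × 100,000 = 58,400,000 BTU
Gas: input = 58,400,000 / 0.755 = 77,350,993 BTU = 773.5 therm → 773.5 × £1.84 = £1,423.26; + 5 × £6.35 standing = £1,455.01
Heat pump: 58,400,000 BTU / 3412 = 17,120 kWh heat; / 3 = 5,705 kWh in → × £0.0752 = £429.04; + 5 × £21.59 standing = £536.99
Difference = |£1,455.01 − £536.99| = £918.02 ≈ £918

£918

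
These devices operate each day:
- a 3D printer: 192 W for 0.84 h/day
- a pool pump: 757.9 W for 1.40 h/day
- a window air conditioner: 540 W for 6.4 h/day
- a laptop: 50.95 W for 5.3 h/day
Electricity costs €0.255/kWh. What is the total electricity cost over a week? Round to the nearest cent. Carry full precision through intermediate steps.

€8.83

3D printer: 192 W × 0.84 h × 7 d = 1,129 Wh = 1.129 kWh
pool pump: 757.9 W × 1.40 h × 7 d = 7,427 Wh = 7.427 kWh
window air conditioner: 540 W × 6.4 h × 7 d = 24,192 Wh = 24.19 kWh
laptop: 50.95 W × 5.3 h × 7 d = 1,890 Wh = 1.89 kWh
Total energy = 1.129 + 7.427 + 24.19 + 1.89 = 34.64 kWh
Cost = 34.64 kWh × €0.255 = €8.83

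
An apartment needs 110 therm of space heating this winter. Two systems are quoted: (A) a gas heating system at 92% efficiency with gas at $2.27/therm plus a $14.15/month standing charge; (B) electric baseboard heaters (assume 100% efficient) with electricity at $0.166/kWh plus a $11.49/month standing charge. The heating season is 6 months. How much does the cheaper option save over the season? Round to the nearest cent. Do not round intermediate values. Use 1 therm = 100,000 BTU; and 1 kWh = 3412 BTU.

$247.80

Heat load = 110 therm × 100,000 = 11,000,000 BTU
Gas: input = 11,000,000 / 0.92 = 11,956,522 BTU = 119.6 therm → 119.6 × $2.27 = $271.41; + 6 × $14.15 standing = $356.31
Electric: 11,000,000 BTU / 3412 = 3,224 kWh → × $0.166 = $535.17; + 6 × $11.49 standing = $604.11
Difference = |$356.31 − $604.11| = $247.80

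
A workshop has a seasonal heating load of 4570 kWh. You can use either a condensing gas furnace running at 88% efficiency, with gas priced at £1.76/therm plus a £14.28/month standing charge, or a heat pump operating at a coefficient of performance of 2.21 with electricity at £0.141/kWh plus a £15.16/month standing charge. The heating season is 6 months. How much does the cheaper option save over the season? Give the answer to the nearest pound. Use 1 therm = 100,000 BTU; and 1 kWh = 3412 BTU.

Heat load = 4570 kWh × 3412 = 15,592,840 BTU
Gas: input = 15,592,840 / 0.88 = 17,719,136 BTU = 177.2 therm → 177.2 × £1.76 = £311.86; + 6 × £14.28 standing = £397.54
Heat pump: 15,592,840 BTU / 3412 = 4,570 kWh heat; / 2.21 = 2,068 kWh in → × £0.141 = £291.57; + 6 × £15.16 standing = £382.53
Difference = |£397.54 − £382.53| = £15.01 ≈ £15

£15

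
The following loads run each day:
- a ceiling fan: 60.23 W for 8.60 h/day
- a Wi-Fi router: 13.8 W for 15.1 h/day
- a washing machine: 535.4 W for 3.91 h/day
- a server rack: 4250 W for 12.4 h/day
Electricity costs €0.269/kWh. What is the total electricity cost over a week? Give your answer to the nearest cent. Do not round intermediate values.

€104.54

ceiling fan: 60.23 W × 8.60 h × 7 d = 3,626 Wh = 3.626 kWh
Wi-Fi router: 13.8 W × 15.1 h × 7 d = 1,459 Wh = 1.459 kWh
washing machine: 535.4 W × 3.91 h × 7 d = 14,654 Wh = 14.65 kWh
server rack: 4250 W × 12.4 h × 7 d = 368,900 Wh = 368.9 kWh
Total energy = 3.626 + 1.459 + 14.65 + 368.9 = 388.6 kWh
Cost = 388.6 kWh × €0.269 = €104.54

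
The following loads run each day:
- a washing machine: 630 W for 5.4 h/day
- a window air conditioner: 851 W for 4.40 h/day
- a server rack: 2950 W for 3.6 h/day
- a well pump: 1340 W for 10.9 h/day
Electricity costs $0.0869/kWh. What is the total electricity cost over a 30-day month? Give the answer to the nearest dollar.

$84

washing machine: 630 W × 5.4 h × 30 d = 102,060 Wh = 102.1 kWh
window air conditioner: 851 W × 4.40 h × 30 d = 112,332 Wh = 112.3 kWh
server rack: 2950 W × 3.6 h × 30 d = 318,600 Wh = 318.6 kWh
well pump: 1340 W × 10.9 h × 30 d = 438,180 Wh = 438.2 kWh
Total energy = 102.1 + 112.3 + 318.6 + 438.2 = 971.2 kWh
Cost = 971.2 kWh × $0.0869 = $84.39 ≈ $84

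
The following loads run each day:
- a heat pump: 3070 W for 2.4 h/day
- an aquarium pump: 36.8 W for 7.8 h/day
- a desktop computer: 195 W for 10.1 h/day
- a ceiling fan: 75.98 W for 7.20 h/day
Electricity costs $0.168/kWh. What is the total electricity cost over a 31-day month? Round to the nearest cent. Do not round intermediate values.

$52.97

heat pump: 3070 W × 2.4 h × 31 d = 228,408 Wh = 228.4 kWh
aquarium pump: 36.8 W × 7.8 h × 31 d = 8,898 Wh = 8.898 kWh
desktop computer: 195 W × 10.1 h × 31 d = 61,054 Wh = 61.05 kWh
ceiling fan: 75.98 W × 7.20 h × 31 d = 16,959 Wh = 16.96 kWh
Total energy = 228.4 + 8.898 + 61.05 + 16.96 = 315.3 kWh
Cost = 315.3 kWh × $0.168 = $52.97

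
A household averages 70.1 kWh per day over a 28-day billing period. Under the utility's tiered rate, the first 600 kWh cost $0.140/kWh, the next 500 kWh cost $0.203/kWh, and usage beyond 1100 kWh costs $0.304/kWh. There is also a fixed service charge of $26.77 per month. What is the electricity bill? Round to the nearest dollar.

$475

Usage = 70.1 kWh/day × 28 days = 1962.8 kWh
First 600 kWh × $0.140 = $84.00
Next 500 kWh × $0.203 = $101.50
Remaining 862.8 kWh × $0.304 = $262.29
Energy charge = $447.79; + service $26.77 = $474.56 ≈ $475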